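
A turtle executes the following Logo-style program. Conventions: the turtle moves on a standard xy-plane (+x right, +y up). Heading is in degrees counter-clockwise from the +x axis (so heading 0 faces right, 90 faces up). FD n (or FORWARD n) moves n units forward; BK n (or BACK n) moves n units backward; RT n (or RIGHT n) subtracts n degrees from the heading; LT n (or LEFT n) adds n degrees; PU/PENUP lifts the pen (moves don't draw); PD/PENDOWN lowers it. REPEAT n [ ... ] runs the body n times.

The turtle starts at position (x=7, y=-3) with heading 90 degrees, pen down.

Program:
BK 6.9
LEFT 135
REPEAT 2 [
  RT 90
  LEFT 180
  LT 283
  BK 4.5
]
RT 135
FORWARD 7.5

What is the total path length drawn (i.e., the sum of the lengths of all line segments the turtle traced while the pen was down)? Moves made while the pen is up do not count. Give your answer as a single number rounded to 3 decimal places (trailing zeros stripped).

Answer: 23.4

Derivation:
Executing turtle program step by step:
Start: pos=(7,-3), heading=90, pen down
BK 6.9: (7,-3) -> (7,-9.9) [heading=90, draw]
LT 135: heading 90 -> 225
REPEAT 2 [
  -- iteration 1/2 --
  RT 90: heading 225 -> 135
  LT 180: heading 135 -> 315
  LT 283: heading 315 -> 238
  BK 4.5: (7,-9.9) -> (9.385,-6.084) [heading=238, draw]
  -- iteration 2/2 --
  RT 90: heading 238 -> 148
  LT 180: heading 148 -> 328
  LT 283: heading 328 -> 251
  BK 4.5: (9.385,-6.084) -> (10.85,-1.829) [heading=251, draw]
]
RT 135: heading 251 -> 116
FD 7.5: (10.85,-1.829) -> (7.562,4.912) [heading=116, draw]
Final: pos=(7.562,4.912), heading=116, 4 segment(s) drawn

Segment lengths:
  seg 1: (7,-3) -> (7,-9.9), length = 6.9
  seg 2: (7,-9.9) -> (9.385,-6.084), length = 4.5
  seg 3: (9.385,-6.084) -> (10.85,-1.829), length = 4.5
  seg 4: (10.85,-1.829) -> (7.562,4.912), length = 7.5
Total = 23.4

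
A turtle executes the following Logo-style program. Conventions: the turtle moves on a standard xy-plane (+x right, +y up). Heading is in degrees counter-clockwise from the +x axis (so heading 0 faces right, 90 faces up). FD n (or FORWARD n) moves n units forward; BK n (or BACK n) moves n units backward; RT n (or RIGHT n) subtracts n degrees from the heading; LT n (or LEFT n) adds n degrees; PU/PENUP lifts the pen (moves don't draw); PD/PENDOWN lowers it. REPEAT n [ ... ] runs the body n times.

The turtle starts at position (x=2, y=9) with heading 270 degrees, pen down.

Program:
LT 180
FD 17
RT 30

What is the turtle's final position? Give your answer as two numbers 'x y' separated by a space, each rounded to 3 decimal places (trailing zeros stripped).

Executing turtle program step by step:
Start: pos=(2,9), heading=270, pen down
LT 180: heading 270 -> 90
FD 17: (2,9) -> (2,26) [heading=90, draw]
RT 30: heading 90 -> 60
Final: pos=(2,26), heading=60, 1 segment(s) drawn

Answer: 2 26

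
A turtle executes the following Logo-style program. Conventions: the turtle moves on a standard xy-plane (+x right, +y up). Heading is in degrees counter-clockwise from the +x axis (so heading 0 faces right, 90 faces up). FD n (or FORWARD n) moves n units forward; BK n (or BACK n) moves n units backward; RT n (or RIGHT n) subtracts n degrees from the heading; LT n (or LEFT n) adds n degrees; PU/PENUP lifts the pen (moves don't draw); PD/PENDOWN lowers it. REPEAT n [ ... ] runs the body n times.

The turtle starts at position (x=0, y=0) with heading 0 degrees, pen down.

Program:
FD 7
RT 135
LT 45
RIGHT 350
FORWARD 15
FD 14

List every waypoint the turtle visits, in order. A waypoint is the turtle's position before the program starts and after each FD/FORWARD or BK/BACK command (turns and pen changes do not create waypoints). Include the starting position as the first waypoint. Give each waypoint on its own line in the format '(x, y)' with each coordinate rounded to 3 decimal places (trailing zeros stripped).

Executing turtle program step by step:
Start: pos=(0,0), heading=0, pen down
FD 7: (0,0) -> (7,0) [heading=0, draw]
RT 135: heading 0 -> 225
LT 45: heading 225 -> 270
RT 350: heading 270 -> 280
FD 15: (7,0) -> (9.605,-14.772) [heading=280, draw]
FD 14: (9.605,-14.772) -> (12.036,-28.559) [heading=280, draw]
Final: pos=(12.036,-28.559), heading=280, 3 segment(s) drawn
Waypoints (4 total):
(0, 0)
(7, 0)
(9.605, -14.772)
(12.036, -28.559)

Answer: (0, 0)
(7, 0)
(9.605, -14.772)
(12.036, -28.559)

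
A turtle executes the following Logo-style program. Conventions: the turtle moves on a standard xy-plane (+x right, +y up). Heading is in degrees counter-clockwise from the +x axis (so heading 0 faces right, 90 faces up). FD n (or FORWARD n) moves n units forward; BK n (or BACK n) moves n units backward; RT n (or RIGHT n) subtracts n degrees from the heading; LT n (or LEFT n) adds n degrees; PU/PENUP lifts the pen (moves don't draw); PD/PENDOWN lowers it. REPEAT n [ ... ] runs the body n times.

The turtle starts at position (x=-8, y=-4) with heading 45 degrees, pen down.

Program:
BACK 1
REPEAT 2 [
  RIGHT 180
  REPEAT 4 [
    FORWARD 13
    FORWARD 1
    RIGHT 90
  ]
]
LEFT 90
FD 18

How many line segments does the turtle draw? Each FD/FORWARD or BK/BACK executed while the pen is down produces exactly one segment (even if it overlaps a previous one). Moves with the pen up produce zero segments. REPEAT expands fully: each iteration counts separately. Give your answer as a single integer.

Answer: 18

Derivation:
Executing turtle program step by step:
Start: pos=(-8,-4), heading=45, pen down
BK 1: (-8,-4) -> (-8.707,-4.707) [heading=45, draw]
REPEAT 2 [
  -- iteration 1/2 --
  RT 180: heading 45 -> 225
  REPEAT 4 [
    -- iteration 1/4 --
    FD 13: (-8.707,-4.707) -> (-17.899,-13.899) [heading=225, draw]
    FD 1: (-17.899,-13.899) -> (-18.607,-14.607) [heading=225, draw]
    RT 90: heading 225 -> 135
    -- iteration 2/4 --
    FD 13: (-18.607,-14.607) -> (-27.799,-5.414) [heading=135, draw]
    FD 1: (-27.799,-5.414) -> (-28.506,-4.707) [heading=135, draw]
    RT 90: heading 135 -> 45
    -- iteration 3/4 --
    FD 13: (-28.506,-4.707) -> (-19.314,4.485) [heading=45, draw]
    FD 1: (-19.314,4.485) -> (-18.607,5.192) [heading=45, draw]
    RT 90: heading 45 -> 315
    -- iteration 4/4 --
    FD 13: (-18.607,5.192) -> (-9.414,-4) [heading=315, draw]
    FD 1: (-9.414,-4) -> (-8.707,-4.707) [heading=315, draw]
    RT 90: heading 315 -> 225
  ]
  -- iteration 2/2 --
  RT 180: heading 225 -> 45
  REPEAT 4 [
    -- iteration 1/4 --
    FD 13: (-8.707,-4.707) -> (0.485,4.485) [heading=45, draw]
    FD 1: (0.485,4.485) -> (1.192,5.192) [heading=45, draw]
    RT 90: heading 45 -> 315
    -- iteration 2/4 --
    FD 13: (1.192,5.192) -> (10.385,-4) [heading=315, draw]
    FD 1: (10.385,-4) -> (11.092,-4.707) [heading=315, draw]
    RT 90: heading 315 -> 225
    -- iteration 3/4 --
    FD 13: (11.092,-4.707) -> (1.899,-13.899) [heading=225, draw]
    FD 1: (1.899,-13.899) -> (1.192,-14.607) [heading=225, draw]
    RT 90: heading 225 -> 135
    -- iteration 4/4 --
    FD 13: (1.192,-14.607) -> (-8,-5.414) [heading=135, draw]
    FD 1: (-8,-5.414) -> (-8.707,-4.707) [heading=135, draw]
    RT 90: heading 135 -> 45
  ]
]
LT 90: heading 45 -> 135
FD 18: (-8.707,-4.707) -> (-21.435,8.021) [heading=135, draw]
Final: pos=(-21.435,8.021), heading=135, 18 segment(s) drawn
Segments drawn: 18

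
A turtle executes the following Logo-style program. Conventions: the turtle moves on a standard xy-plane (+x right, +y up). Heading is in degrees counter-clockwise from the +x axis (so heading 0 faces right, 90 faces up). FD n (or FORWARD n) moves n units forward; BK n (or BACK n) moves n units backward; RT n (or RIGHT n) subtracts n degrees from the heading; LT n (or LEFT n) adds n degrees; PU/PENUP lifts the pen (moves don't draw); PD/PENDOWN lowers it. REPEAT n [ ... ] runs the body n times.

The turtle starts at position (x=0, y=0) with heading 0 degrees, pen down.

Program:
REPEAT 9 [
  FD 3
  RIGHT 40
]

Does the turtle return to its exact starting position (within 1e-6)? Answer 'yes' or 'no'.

Executing turtle program step by step:
Start: pos=(0,0), heading=0, pen down
REPEAT 9 [
  -- iteration 1/9 --
  FD 3: (0,0) -> (3,0) [heading=0, draw]
  RT 40: heading 0 -> 320
  -- iteration 2/9 --
  FD 3: (3,0) -> (5.298,-1.928) [heading=320, draw]
  RT 40: heading 320 -> 280
  -- iteration 3/9 --
  FD 3: (5.298,-1.928) -> (5.819,-4.883) [heading=280, draw]
  RT 40: heading 280 -> 240
  -- iteration 4/9 --
  FD 3: (5.819,-4.883) -> (4.319,-7.481) [heading=240, draw]
  RT 40: heading 240 -> 200
  -- iteration 5/9 --
  FD 3: (4.319,-7.481) -> (1.5,-8.507) [heading=200, draw]
  RT 40: heading 200 -> 160
  -- iteration 6/9 --
  FD 3: (1.5,-8.507) -> (-1.319,-7.481) [heading=160, draw]
  RT 40: heading 160 -> 120
  -- iteration 7/9 --
  FD 3: (-1.319,-7.481) -> (-2.819,-4.883) [heading=120, draw]
  RT 40: heading 120 -> 80
  -- iteration 8/9 --
  FD 3: (-2.819,-4.883) -> (-2.298,-1.928) [heading=80, draw]
  RT 40: heading 80 -> 40
  -- iteration 9/9 --
  FD 3: (-2.298,-1.928) -> (0,0) [heading=40, draw]
  RT 40: heading 40 -> 0
]
Final: pos=(0,0), heading=0, 9 segment(s) drawn

Start position: (0, 0)
Final position: (0, 0)
Distance = 0; < 1e-6 -> CLOSED

Answer: yes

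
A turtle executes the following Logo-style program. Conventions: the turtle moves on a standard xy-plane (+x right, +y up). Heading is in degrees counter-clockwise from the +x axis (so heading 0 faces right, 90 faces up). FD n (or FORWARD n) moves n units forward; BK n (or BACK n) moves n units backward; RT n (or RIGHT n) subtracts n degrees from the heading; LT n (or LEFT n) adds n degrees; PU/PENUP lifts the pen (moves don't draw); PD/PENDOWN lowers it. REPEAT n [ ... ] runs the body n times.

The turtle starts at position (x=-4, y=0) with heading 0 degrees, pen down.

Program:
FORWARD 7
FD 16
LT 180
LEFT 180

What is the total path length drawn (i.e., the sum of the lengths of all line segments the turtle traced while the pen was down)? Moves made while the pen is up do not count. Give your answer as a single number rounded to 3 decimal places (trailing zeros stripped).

Executing turtle program step by step:
Start: pos=(-4,0), heading=0, pen down
FD 7: (-4,0) -> (3,0) [heading=0, draw]
FD 16: (3,0) -> (19,0) [heading=0, draw]
LT 180: heading 0 -> 180
LT 180: heading 180 -> 0
Final: pos=(19,0), heading=0, 2 segment(s) drawn

Segment lengths:
  seg 1: (-4,0) -> (3,0), length = 7
  seg 2: (3,0) -> (19,0), length = 16
Total = 23

Answer: 23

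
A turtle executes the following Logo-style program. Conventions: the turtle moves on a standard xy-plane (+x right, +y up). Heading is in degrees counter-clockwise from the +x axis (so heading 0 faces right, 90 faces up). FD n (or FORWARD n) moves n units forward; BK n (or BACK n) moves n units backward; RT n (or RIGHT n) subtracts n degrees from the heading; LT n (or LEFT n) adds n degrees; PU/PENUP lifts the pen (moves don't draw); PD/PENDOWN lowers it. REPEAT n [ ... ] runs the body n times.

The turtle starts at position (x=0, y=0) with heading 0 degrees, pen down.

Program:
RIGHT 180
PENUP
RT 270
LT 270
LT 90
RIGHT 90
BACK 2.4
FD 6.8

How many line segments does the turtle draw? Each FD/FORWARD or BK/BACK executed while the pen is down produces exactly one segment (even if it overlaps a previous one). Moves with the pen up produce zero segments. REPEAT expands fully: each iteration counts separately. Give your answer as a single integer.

Executing turtle program step by step:
Start: pos=(0,0), heading=0, pen down
RT 180: heading 0 -> 180
PU: pen up
RT 270: heading 180 -> 270
LT 270: heading 270 -> 180
LT 90: heading 180 -> 270
RT 90: heading 270 -> 180
BK 2.4: (0,0) -> (2.4,0) [heading=180, move]
FD 6.8: (2.4,0) -> (-4.4,0) [heading=180, move]
Final: pos=(-4.4,0), heading=180, 0 segment(s) drawn
Segments drawn: 0

Answer: 0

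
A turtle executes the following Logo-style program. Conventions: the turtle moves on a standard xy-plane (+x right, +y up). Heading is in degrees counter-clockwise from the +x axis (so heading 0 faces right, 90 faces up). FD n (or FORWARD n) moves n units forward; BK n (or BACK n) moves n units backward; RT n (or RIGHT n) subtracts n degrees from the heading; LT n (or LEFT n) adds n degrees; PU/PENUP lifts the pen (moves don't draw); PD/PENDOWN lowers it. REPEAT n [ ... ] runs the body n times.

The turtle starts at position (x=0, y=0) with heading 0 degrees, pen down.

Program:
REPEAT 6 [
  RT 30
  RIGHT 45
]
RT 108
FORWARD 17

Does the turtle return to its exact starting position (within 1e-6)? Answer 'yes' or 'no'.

Answer: no

Derivation:
Executing turtle program step by step:
Start: pos=(0,0), heading=0, pen down
REPEAT 6 [
  -- iteration 1/6 --
  RT 30: heading 0 -> 330
  RT 45: heading 330 -> 285
  -- iteration 2/6 --
  RT 30: heading 285 -> 255
  RT 45: heading 255 -> 210
  -- iteration 3/6 --
  RT 30: heading 210 -> 180
  RT 45: heading 180 -> 135
  -- iteration 4/6 --
  RT 30: heading 135 -> 105
  RT 45: heading 105 -> 60
  -- iteration 5/6 --
  RT 30: heading 60 -> 30
  RT 45: heading 30 -> 345
  -- iteration 6/6 --
  RT 30: heading 345 -> 315
  RT 45: heading 315 -> 270
]
RT 108: heading 270 -> 162
FD 17: (0,0) -> (-16.168,5.253) [heading=162, draw]
Final: pos=(-16.168,5.253), heading=162, 1 segment(s) drawn

Start position: (0, 0)
Final position: (-16.168, 5.253)
Distance = 17; >= 1e-6 -> NOT closed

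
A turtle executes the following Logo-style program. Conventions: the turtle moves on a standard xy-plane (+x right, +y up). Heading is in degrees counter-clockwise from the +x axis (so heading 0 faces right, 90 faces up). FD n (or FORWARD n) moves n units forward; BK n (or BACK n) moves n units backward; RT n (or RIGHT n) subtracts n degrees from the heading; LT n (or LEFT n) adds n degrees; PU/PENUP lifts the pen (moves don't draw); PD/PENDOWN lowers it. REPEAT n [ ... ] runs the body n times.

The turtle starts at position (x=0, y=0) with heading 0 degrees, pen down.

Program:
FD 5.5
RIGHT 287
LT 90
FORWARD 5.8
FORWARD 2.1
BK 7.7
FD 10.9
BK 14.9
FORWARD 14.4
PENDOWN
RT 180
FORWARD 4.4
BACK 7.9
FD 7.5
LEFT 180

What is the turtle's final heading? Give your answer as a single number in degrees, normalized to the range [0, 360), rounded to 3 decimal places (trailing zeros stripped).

Answer: 163

Derivation:
Executing turtle program step by step:
Start: pos=(0,0), heading=0, pen down
FD 5.5: (0,0) -> (5.5,0) [heading=0, draw]
RT 287: heading 0 -> 73
LT 90: heading 73 -> 163
FD 5.8: (5.5,0) -> (-0.047,1.696) [heading=163, draw]
FD 2.1: (-0.047,1.696) -> (-2.055,2.31) [heading=163, draw]
BK 7.7: (-2.055,2.31) -> (5.309,0.058) [heading=163, draw]
FD 10.9: (5.309,0.058) -> (-5.115,3.245) [heading=163, draw]
BK 14.9: (-5.115,3.245) -> (9.134,-1.111) [heading=163, draw]
FD 14.4: (9.134,-1.111) -> (-4.637,3.099) [heading=163, draw]
PD: pen down
RT 180: heading 163 -> 343
FD 4.4: (-4.637,3.099) -> (-0.429,1.813) [heading=343, draw]
BK 7.9: (-0.429,1.813) -> (-7.984,4.122) [heading=343, draw]
FD 7.5: (-7.984,4.122) -> (-0.812,1.93) [heading=343, draw]
LT 180: heading 343 -> 163
Final: pos=(-0.812,1.93), heading=163, 10 segment(s) drawn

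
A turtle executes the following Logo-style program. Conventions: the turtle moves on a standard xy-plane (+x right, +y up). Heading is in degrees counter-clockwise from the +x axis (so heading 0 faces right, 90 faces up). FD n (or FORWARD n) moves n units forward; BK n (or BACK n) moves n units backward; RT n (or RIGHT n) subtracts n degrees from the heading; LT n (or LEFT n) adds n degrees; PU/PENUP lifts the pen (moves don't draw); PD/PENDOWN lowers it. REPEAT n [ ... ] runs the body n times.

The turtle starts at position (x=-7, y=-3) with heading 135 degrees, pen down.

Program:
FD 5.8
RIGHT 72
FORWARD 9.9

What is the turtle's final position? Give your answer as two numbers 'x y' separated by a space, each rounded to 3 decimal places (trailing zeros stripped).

Answer: -6.607 9.922

Derivation:
Executing turtle program step by step:
Start: pos=(-7,-3), heading=135, pen down
FD 5.8: (-7,-3) -> (-11.101,1.101) [heading=135, draw]
RT 72: heading 135 -> 63
FD 9.9: (-11.101,1.101) -> (-6.607,9.922) [heading=63, draw]
Final: pos=(-6.607,9.922), heading=63, 2 segment(s) drawn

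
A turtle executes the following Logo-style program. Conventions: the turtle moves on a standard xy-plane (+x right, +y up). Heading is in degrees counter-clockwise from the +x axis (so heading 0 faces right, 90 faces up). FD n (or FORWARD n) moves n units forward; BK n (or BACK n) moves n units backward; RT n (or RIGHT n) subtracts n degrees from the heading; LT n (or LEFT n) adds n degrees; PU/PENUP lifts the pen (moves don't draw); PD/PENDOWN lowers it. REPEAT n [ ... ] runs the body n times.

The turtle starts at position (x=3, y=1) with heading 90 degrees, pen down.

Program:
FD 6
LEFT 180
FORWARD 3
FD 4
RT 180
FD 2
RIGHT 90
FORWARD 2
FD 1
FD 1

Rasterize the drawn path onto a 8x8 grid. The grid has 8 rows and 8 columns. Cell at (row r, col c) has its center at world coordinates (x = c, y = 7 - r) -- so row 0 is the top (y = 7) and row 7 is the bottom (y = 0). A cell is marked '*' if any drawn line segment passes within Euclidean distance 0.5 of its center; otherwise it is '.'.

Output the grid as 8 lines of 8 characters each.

Segment 0: (3,1) -> (3,7)
Segment 1: (3,7) -> (3,4)
Segment 2: (3,4) -> (3,0)
Segment 3: (3,0) -> (3,2)
Segment 4: (3,2) -> (5,2)
Segment 5: (5,2) -> (6,2)
Segment 6: (6,2) -> (7,2)

Answer: ...*....
...*....
...*....
...*....
...*....
...*****
...*....
...*....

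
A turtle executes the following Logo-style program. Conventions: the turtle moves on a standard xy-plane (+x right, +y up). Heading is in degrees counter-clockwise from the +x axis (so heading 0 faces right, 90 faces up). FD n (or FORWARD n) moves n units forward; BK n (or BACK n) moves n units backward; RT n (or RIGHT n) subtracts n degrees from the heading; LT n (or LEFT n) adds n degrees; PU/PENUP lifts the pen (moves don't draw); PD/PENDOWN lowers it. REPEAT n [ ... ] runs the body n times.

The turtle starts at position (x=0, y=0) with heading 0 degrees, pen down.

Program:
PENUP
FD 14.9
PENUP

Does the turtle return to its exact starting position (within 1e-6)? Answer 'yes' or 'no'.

Executing turtle program step by step:
Start: pos=(0,0), heading=0, pen down
PU: pen up
FD 14.9: (0,0) -> (14.9,0) [heading=0, move]
PU: pen up
Final: pos=(14.9,0), heading=0, 0 segment(s) drawn

Start position: (0, 0)
Final position: (14.9, 0)
Distance = 14.9; >= 1e-6 -> NOT closed

Answer: no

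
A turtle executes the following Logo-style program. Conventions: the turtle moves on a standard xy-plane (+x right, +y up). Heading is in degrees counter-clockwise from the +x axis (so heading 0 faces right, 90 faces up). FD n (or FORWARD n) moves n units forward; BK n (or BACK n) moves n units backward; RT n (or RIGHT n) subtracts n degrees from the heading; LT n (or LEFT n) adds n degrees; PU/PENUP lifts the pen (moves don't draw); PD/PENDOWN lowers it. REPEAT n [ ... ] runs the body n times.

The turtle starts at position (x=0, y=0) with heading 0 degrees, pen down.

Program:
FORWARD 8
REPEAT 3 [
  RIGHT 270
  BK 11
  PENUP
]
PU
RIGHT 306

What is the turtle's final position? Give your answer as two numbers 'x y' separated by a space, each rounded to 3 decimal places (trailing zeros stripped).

Executing turtle program step by step:
Start: pos=(0,0), heading=0, pen down
FD 8: (0,0) -> (8,0) [heading=0, draw]
REPEAT 3 [
  -- iteration 1/3 --
  RT 270: heading 0 -> 90
  BK 11: (8,0) -> (8,-11) [heading=90, draw]
  PU: pen up
  -- iteration 2/3 --
  RT 270: heading 90 -> 180
  BK 11: (8,-11) -> (19,-11) [heading=180, move]
  PU: pen up
  -- iteration 3/3 --
  RT 270: heading 180 -> 270
  BK 11: (19,-11) -> (19,0) [heading=270, move]
  PU: pen up
]
PU: pen up
RT 306: heading 270 -> 324
Final: pos=(19,0), heading=324, 2 segment(s) drawn

Answer: 19 0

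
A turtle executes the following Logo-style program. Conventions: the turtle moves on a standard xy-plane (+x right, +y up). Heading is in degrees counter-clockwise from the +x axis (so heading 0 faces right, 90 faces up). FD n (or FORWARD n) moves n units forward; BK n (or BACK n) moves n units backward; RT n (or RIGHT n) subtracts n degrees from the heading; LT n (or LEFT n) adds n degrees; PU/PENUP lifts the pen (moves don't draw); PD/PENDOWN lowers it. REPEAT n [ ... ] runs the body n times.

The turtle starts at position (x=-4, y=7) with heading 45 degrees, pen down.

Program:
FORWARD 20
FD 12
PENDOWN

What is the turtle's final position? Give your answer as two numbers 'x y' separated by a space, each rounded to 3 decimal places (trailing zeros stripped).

Executing turtle program step by step:
Start: pos=(-4,7), heading=45, pen down
FD 20: (-4,7) -> (10.142,21.142) [heading=45, draw]
FD 12: (10.142,21.142) -> (18.627,29.627) [heading=45, draw]
PD: pen down
Final: pos=(18.627,29.627), heading=45, 2 segment(s) drawn

Answer: 18.627 29.627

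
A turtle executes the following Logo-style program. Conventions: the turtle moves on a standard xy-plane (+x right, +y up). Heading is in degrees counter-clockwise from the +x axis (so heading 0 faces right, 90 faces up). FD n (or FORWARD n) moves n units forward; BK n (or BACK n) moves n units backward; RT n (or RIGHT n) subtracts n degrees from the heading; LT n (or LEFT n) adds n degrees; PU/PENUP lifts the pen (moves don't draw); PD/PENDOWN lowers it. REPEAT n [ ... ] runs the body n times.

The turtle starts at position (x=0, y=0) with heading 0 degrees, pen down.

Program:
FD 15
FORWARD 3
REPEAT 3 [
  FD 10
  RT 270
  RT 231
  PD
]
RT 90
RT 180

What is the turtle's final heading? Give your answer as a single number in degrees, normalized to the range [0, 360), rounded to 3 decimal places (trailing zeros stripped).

Executing turtle program step by step:
Start: pos=(0,0), heading=0, pen down
FD 15: (0,0) -> (15,0) [heading=0, draw]
FD 3: (15,0) -> (18,0) [heading=0, draw]
REPEAT 3 [
  -- iteration 1/3 --
  FD 10: (18,0) -> (28,0) [heading=0, draw]
  RT 270: heading 0 -> 90
  RT 231: heading 90 -> 219
  PD: pen down
  -- iteration 2/3 --
  FD 10: (28,0) -> (20.229,-6.293) [heading=219, draw]
  RT 270: heading 219 -> 309
  RT 231: heading 309 -> 78
  PD: pen down
  -- iteration 3/3 --
  FD 10: (20.229,-6.293) -> (22.308,3.488) [heading=78, draw]
  RT 270: heading 78 -> 168
  RT 231: heading 168 -> 297
  PD: pen down
]
RT 90: heading 297 -> 207
RT 180: heading 207 -> 27
Final: pos=(22.308,3.488), heading=27, 5 segment(s) drawn

Answer: 27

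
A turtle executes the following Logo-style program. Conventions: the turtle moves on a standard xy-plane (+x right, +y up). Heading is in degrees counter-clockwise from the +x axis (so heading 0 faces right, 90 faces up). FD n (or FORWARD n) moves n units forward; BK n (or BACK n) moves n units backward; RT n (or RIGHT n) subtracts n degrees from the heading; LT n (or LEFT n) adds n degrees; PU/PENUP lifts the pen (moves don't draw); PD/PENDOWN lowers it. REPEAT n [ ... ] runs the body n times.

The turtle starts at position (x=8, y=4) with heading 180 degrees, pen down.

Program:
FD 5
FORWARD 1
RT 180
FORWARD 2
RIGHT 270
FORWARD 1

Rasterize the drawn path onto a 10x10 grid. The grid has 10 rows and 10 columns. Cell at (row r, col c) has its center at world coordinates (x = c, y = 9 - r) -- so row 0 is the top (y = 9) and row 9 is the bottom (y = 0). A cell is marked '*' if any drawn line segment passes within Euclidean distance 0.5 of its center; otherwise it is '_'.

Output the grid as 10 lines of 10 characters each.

Answer: __________
__________
__________
__________
____*_____
__*******_
__________
__________
__________
__________

Derivation:
Segment 0: (8,4) -> (3,4)
Segment 1: (3,4) -> (2,4)
Segment 2: (2,4) -> (4,4)
Segment 3: (4,4) -> (4,5)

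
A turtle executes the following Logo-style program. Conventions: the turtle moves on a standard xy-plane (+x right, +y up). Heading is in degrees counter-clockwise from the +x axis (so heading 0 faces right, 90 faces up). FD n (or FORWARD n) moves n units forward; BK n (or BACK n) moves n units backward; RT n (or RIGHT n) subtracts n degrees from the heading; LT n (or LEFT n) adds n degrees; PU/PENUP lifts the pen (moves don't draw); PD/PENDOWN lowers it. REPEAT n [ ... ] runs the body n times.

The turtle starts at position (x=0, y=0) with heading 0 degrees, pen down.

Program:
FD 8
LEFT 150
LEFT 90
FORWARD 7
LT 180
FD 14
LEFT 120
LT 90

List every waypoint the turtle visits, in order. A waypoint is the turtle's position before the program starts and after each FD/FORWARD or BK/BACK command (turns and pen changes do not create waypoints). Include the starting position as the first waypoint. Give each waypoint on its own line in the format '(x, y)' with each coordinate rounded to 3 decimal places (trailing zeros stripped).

Answer: (0, 0)
(8, 0)
(4.5, -6.062)
(11.5, 6.062)

Derivation:
Executing turtle program step by step:
Start: pos=(0,0), heading=0, pen down
FD 8: (0,0) -> (8,0) [heading=0, draw]
LT 150: heading 0 -> 150
LT 90: heading 150 -> 240
FD 7: (8,0) -> (4.5,-6.062) [heading=240, draw]
LT 180: heading 240 -> 60
FD 14: (4.5,-6.062) -> (11.5,6.062) [heading=60, draw]
LT 120: heading 60 -> 180
LT 90: heading 180 -> 270
Final: pos=(11.5,6.062), heading=270, 3 segment(s) drawn
Waypoints (4 total):
(0, 0)
(8, 0)
(4.5, -6.062)
(11.5, 6.062)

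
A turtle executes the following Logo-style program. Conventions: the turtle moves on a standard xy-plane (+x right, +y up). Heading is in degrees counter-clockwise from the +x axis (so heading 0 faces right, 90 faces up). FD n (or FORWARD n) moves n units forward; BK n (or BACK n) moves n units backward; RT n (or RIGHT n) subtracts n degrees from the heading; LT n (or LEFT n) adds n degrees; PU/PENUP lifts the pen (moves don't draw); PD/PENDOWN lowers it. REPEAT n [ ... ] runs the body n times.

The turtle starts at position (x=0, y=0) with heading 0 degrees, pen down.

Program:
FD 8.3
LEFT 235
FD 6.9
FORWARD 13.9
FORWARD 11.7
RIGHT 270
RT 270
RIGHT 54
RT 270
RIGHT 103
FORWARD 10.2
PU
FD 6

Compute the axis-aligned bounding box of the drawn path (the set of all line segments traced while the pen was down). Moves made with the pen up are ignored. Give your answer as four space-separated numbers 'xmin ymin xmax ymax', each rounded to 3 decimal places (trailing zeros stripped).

Answer: -10.341 -28.743 8.3 0

Derivation:
Executing turtle program step by step:
Start: pos=(0,0), heading=0, pen down
FD 8.3: (0,0) -> (8.3,0) [heading=0, draw]
LT 235: heading 0 -> 235
FD 6.9: (8.3,0) -> (4.342,-5.652) [heading=235, draw]
FD 13.9: (4.342,-5.652) -> (-3.63,-17.038) [heading=235, draw]
FD 11.7: (-3.63,-17.038) -> (-10.341,-26.622) [heading=235, draw]
RT 270: heading 235 -> 325
RT 270: heading 325 -> 55
RT 54: heading 55 -> 1
RT 270: heading 1 -> 91
RT 103: heading 91 -> 348
FD 10.2: (-10.341,-26.622) -> (-0.364,-28.743) [heading=348, draw]
PU: pen up
FD 6: (-0.364,-28.743) -> (5.505,-29.991) [heading=348, move]
Final: pos=(5.505,-29.991), heading=348, 5 segment(s) drawn

Segment endpoints: x in {-10.341, -3.63, -0.364, 0, 4.342, 8.3}, y in {-28.743, -26.622, -17.038, -5.652, 0}
xmin=-10.341, ymin=-28.743, xmax=8.3, ymax=0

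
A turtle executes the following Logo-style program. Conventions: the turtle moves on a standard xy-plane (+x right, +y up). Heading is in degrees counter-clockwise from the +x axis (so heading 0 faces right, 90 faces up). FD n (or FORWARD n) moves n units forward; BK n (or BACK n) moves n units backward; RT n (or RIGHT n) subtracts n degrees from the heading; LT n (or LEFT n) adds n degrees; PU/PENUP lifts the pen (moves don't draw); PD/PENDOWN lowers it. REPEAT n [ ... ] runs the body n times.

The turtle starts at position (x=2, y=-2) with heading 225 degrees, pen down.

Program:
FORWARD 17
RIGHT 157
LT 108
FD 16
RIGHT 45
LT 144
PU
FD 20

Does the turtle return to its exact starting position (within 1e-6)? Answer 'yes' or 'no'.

Executing turtle program step by step:
Start: pos=(2,-2), heading=225, pen down
FD 17: (2,-2) -> (-10.021,-14.021) [heading=225, draw]
RT 157: heading 225 -> 68
LT 108: heading 68 -> 176
FD 16: (-10.021,-14.021) -> (-25.982,-12.905) [heading=176, draw]
RT 45: heading 176 -> 131
LT 144: heading 131 -> 275
PU: pen up
FD 20: (-25.982,-12.905) -> (-24.239,-32.829) [heading=275, move]
Final: pos=(-24.239,-32.829), heading=275, 2 segment(s) drawn

Start position: (2, -2)
Final position: (-24.239, -32.829)
Distance = 40.483; >= 1e-6 -> NOT closed

Answer: no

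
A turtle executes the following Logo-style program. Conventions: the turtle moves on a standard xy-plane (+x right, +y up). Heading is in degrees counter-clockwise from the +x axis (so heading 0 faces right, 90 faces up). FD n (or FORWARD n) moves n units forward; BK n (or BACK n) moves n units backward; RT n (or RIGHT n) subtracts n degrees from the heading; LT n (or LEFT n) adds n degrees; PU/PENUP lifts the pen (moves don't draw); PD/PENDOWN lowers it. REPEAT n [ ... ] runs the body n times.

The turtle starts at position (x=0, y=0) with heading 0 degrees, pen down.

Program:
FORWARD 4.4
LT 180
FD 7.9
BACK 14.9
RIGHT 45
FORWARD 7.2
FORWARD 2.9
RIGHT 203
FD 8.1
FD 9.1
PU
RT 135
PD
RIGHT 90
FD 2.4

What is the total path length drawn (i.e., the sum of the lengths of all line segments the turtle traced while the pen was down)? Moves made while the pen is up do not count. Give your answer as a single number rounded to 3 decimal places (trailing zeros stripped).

Executing turtle program step by step:
Start: pos=(0,0), heading=0, pen down
FD 4.4: (0,0) -> (4.4,0) [heading=0, draw]
LT 180: heading 0 -> 180
FD 7.9: (4.4,0) -> (-3.5,0) [heading=180, draw]
BK 14.9: (-3.5,0) -> (11.4,0) [heading=180, draw]
RT 45: heading 180 -> 135
FD 7.2: (11.4,0) -> (6.309,5.091) [heading=135, draw]
FD 2.9: (6.309,5.091) -> (4.258,7.142) [heading=135, draw]
RT 203: heading 135 -> 292
FD 8.1: (4.258,7.142) -> (7.293,-0.368) [heading=292, draw]
FD 9.1: (7.293,-0.368) -> (10.701,-8.806) [heading=292, draw]
PU: pen up
RT 135: heading 292 -> 157
PD: pen down
RT 90: heading 157 -> 67
FD 2.4: (10.701,-8.806) -> (11.639,-6.597) [heading=67, draw]
Final: pos=(11.639,-6.597), heading=67, 8 segment(s) drawn

Segment lengths:
  seg 1: (0,0) -> (4.4,0), length = 4.4
  seg 2: (4.4,0) -> (-3.5,0), length = 7.9
  seg 3: (-3.5,0) -> (11.4,0), length = 14.9
  seg 4: (11.4,0) -> (6.309,5.091), length = 7.2
  seg 5: (6.309,5.091) -> (4.258,7.142), length = 2.9
  seg 6: (4.258,7.142) -> (7.293,-0.368), length = 8.1
  seg 7: (7.293,-0.368) -> (10.701,-8.806), length = 9.1
  seg 8: (10.701,-8.806) -> (11.639,-6.597), length = 2.4
Total = 56.9

Answer: 56.9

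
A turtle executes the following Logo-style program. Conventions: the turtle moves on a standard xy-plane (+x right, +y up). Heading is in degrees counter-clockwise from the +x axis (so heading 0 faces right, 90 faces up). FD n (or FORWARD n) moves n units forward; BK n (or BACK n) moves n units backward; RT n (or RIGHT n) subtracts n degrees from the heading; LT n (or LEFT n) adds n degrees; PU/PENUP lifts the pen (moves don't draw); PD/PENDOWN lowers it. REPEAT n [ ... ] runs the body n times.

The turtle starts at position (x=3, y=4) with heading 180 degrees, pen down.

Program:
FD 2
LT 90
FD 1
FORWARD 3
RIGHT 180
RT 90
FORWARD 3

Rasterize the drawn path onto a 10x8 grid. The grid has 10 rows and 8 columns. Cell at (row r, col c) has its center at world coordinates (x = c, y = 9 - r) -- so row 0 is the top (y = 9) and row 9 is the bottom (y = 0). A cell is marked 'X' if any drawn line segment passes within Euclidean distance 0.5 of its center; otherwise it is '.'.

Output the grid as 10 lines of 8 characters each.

Segment 0: (3,4) -> (1,4)
Segment 1: (1,4) -> (1,3)
Segment 2: (1,3) -> (1,0)
Segment 3: (1,0) -> (4,0)

Answer: ........
........
........
........
........
.XXX....
.X......
.X......
.X......
.XXXX...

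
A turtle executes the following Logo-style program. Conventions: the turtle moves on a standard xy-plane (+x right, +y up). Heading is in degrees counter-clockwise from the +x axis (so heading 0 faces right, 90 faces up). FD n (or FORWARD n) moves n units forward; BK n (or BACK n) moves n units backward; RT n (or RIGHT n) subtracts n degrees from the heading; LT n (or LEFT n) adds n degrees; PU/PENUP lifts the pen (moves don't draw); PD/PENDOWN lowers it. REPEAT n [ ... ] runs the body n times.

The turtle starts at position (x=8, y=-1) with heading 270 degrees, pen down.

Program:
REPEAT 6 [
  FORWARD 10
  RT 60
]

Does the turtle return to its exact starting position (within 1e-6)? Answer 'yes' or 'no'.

Executing turtle program step by step:
Start: pos=(8,-1), heading=270, pen down
REPEAT 6 [
  -- iteration 1/6 --
  FD 10: (8,-1) -> (8,-11) [heading=270, draw]
  RT 60: heading 270 -> 210
  -- iteration 2/6 --
  FD 10: (8,-11) -> (-0.66,-16) [heading=210, draw]
  RT 60: heading 210 -> 150
  -- iteration 3/6 --
  FD 10: (-0.66,-16) -> (-9.321,-11) [heading=150, draw]
  RT 60: heading 150 -> 90
  -- iteration 4/6 --
  FD 10: (-9.321,-11) -> (-9.321,-1) [heading=90, draw]
  RT 60: heading 90 -> 30
  -- iteration 5/6 --
  FD 10: (-9.321,-1) -> (-0.66,4) [heading=30, draw]
  RT 60: heading 30 -> 330
  -- iteration 6/6 --
  FD 10: (-0.66,4) -> (8,-1) [heading=330, draw]
  RT 60: heading 330 -> 270
]
Final: pos=(8,-1), heading=270, 6 segment(s) drawn

Start position: (8, -1)
Final position: (8, -1)
Distance = 0; < 1e-6 -> CLOSED

Answer: yes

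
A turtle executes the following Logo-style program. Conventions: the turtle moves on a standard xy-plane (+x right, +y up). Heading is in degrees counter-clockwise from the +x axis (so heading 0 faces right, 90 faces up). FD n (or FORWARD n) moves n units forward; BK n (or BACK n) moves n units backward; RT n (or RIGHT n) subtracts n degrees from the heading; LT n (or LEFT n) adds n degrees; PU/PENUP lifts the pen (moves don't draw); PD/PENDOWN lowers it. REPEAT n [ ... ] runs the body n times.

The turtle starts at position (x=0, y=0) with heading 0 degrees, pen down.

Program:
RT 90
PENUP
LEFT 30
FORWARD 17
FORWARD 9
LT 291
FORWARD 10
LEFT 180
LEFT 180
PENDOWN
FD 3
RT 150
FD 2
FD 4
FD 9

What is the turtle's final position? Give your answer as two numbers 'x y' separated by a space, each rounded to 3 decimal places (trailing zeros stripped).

Executing turtle program step by step:
Start: pos=(0,0), heading=0, pen down
RT 90: heading 0 -> 270
PU: pen up
LT 30: heading 270 -> 300
FD 17: (0,0) -> (8.5,-14.722) [heading=300, move]
FD 9: (8.5,-14.722) -> (13,-22.517) [heading=300, move]
LT 291: heading 300 -> 231
FD 10: (13,-22.517) -> (6.707,-30.288) [heading=231, move]
LT 180: heading 231 -> 51
LT 180: heading 51 -> 231
PD: pen down
FD 3: (6.707,-30.288) -> (4.819,-32.62) [heading=231, draw]
RT 150: heading 231 -> 81
FD 2: (4.819,-32.62) -> (5.132,-30.644) [heading=81, draw]
FD 4: (5.132,-30.644) -> (5.757,-26.693) [heading=81, draw]
FD 9: (5.757,-26.693) -> (7.165,-17.804) [heading=81, draw]
Final: pos=(7.165,-17.804), heading=81, 4 segment(s) drawn

Answer: 7.165 -17.804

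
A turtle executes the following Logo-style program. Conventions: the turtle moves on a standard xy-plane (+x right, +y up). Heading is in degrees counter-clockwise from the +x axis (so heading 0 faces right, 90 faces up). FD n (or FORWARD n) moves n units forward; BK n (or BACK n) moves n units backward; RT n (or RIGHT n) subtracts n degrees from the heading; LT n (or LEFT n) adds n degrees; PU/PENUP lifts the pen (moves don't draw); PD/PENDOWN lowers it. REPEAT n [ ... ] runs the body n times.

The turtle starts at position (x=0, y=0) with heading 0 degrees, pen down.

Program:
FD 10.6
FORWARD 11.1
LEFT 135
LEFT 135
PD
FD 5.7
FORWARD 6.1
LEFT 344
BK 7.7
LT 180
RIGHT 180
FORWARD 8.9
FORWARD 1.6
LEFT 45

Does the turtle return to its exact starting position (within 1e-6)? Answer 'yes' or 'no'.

Executing turtle program step by step:
Start: pos=(0,0), heading=0, pen down
FD 10.6: (0,0) -> (10.6,0) [heading=0, draw]
FD 11.1: (10.6,0) -> (21.7,0) [heading=0, draw]
LT 135: heading 0 -> 135
LT 135: heading 135 -> 270
PD: pen down
FD 5.7: (21.7,0) -> (21.7,-5.7) [heading=270, draw]
FD 6.1: (21.7,-5.7) -> (21.7,-11.8) [heading=270, draw]
LT 344: heading 270 -> 254
BK 7.7: (21.7,-11.8) -> (23.822,-4.398) [heading=254, draw]
LT 180: heading 254 -> 74
RT 180: heading 74 -> 254
FD 8.9: (23.822,-4.398) -> (21.369,-12.954) [heading=254, draw]
FD 1.6: (21.369,-12.954) -> (20.928,-14.492) [heading=254, draw]
LT 45: heading 254 -> 299
Final: pos=(20.928,-14.492), heading=299, 7 segment(s) drawn

Start position: (0, 0)
Final position: (20.928, -14.492)
Distance = 25.456; >= 1e-6 -> NOT closed

Answer: no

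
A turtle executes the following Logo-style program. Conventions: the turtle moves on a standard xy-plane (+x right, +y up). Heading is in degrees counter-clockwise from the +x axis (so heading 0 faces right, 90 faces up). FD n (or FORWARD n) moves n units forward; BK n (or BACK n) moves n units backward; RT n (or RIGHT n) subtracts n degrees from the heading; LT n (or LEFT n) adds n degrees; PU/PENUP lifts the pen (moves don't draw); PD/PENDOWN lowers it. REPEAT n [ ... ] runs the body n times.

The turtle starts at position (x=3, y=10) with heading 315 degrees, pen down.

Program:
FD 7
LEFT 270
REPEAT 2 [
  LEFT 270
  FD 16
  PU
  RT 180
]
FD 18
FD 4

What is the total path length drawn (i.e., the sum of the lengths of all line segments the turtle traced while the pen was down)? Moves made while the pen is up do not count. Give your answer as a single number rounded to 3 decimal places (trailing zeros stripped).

Answer: 23

Derivation:
Executing turtle program step by step:
Start: pos=(3,10), heading=315, pen down
FD 7: (3,10) -> (7.95,5.05) [heading=315, draw]
LT 270: heading 315 -> 225
REPEAT 2 [
  -- iteration 1/2 --
  LT 270: heading 225 -> 135
  FD 16: (7.95,5.05) -> (-3.364,16.364) [heading=135, draw]
  PU: pen up
  RT 180: heading 135 -> 315
  -- iteration 2/2 --
  LT 270: heading 315 -> 225
  FD 16: (-3.364,16.364) -> (-14.678,5.05) [heading=225, move]
  PU: pen up
  RT 180: heading 225 -> 45
]
FD 18: (-14.678,5.05) -> (-1.95,17.778) [heading=45, move]
FD 4: (-1.95,17.778) -> (0.879,20.607) [heading=45, move]
Final: pos=(0.879,20.607), heading=45, 2 segment(s) drawn

Segment lengths:
  seg 1: (3,10) -> (7.95,5.05), length = 7
  seg 2: (7.95,5.05) -> (-3.364,16.364), length = 16
Total = 23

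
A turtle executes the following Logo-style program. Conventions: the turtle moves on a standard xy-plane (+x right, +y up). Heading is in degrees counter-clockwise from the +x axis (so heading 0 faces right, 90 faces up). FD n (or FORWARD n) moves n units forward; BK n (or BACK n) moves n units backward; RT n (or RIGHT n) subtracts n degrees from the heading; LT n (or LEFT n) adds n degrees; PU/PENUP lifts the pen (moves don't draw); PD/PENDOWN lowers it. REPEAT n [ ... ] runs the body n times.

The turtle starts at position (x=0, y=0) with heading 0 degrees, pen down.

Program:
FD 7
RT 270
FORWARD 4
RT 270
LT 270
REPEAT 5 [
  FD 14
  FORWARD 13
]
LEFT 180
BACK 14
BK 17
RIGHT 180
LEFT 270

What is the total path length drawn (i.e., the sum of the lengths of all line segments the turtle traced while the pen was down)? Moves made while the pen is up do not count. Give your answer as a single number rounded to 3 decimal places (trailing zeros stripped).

Executing turtle program step by step:
Start: pos=(0,0), heading=0, pen down
FD 7: (0,0) -> (7,0) [heading=0, draw]
RT 270: heading 0 -> 90
FD 4: (7,0) -> (7,4) [heading=90, draw]
RT 270: heading 90 -> 180
LT 270: heading 180 -> 90
REPEAT 5 [
  -- iteration 1/5 --
  FD 14: (7,4) -> (7,18) [heading=90, draw]
  FD 13: (7,18) -> (7,31) [heading=90, draw]
  -- iteration 2/5 --
  FD 14: (7,31) -> (7,45) [heading=90, draw]
  FD 13: (7,45) -> (7,58) [heading=90, draw]
  -- iteration 3/5 --
  FD 14: (7,58) -> (7,72) [heading=90, draw]
  FD 13: (7,72) -> (7,85) [heading=90, draw]
  -- iteration 4/5 --
  FD 14: (7,85) -> (7,99) [heading=90, draw]
  FD 13: (7,99) -> (7,112) [heading=90, draw]
  -- iteration 5/5 --
  FD 14: (7,112) -> (7,126) [heading=90, draw]
  FD 13: (7,126) -> (7,139) [heading=90, draw]
]
LT 180: heading 90 -> 270
BK 14: (7,139) -> (7,153) [heading=270, draw]
BK 17: (7,153) -> (7,170) [heading=270, draw]
RT 180: heading 270 -> 90
LT 270: heading 90 -> 0
Final: pos=(7,170), heading=0, 14 segment(s) drawn

Segment lengths:
  seg 1: (0,0) -> (7,0), length = 7
  seg 2: (7,0) -> (7,4), length = 4
  seg 3: (7,4) -> (7,18), length = 14
  seg 4: (7,18) -> (7,31), length = 13
  seg 5: (7,31) -> (7,45), length = 14
  seg 6: (7,45) -> (7,58), length = 13
  seg 7: (7,58) -> (7,72), length = 14
  seg 8: (7,72) -> (7,85), length = 13
  seg 9: (7,85) -> (7,99), length = 14
  seg 10: (7,99) -> (7,112), length = 13
  seg 11: (7,112) -> (7,126), length = 14
  seg 12: (7,126) -> (7,139), length = 13
  seg 13: (7,139) -> (7,153), length = 14
  seg 14: (7,153) -> (7,170), length = 17
Total = 177

Answer: 177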